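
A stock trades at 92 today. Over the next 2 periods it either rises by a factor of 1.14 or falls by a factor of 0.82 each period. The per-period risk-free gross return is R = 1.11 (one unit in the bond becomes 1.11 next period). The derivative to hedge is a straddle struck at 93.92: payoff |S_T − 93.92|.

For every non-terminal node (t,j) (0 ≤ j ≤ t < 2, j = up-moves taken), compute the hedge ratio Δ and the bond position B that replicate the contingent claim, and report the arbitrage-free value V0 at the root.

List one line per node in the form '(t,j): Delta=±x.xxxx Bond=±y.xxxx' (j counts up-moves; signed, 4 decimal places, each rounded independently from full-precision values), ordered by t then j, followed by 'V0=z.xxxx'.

The replicating-portfolio and risk-neutral prices coincide; use p* = (1.11−0.82)/(1.14−0.82) = 0.9063 for the latter.
Terminal payoffs: V(2,0)=32.0592, V(2,1)=7.9184, V(2,2)=25.6432
Node (1,0) S=75.4400: V=(p*·7.9184+(1−p*)·32.0592)/1.11=9.1726; Δ=(7.9184−32.0592)/(86.0016−61.8608)=-1.0000; B=V−Δ·S=84.6126
Node (1,1) S=104.8800: V=(p*·25.6432+(1−p*)·7.9184)/1.11=21.6050; Δ=(25.6432−7.9184)/(119.5632−86.0016)=0.5281; B=V−Δ·S=-33.7850
Node (0,0) S=92.0000: V=(p*·21.6050+(1−p*)·9.1726)/1.11=18.4139; Δ=(21.6050−9.1726)/(104.8800−75.4400)=0.4223; B=V−Δ·S=-20.4372
Self-financing check: at every node Δ·S+B equals the discounted successor values.

(0,0): Delta=0.4223 Bond=-20.4372
(1,0): Delta=-1.0000 Bond=84.6126
(1,1): Delta=0.5281 Bond=-33.7850
V0=18.4139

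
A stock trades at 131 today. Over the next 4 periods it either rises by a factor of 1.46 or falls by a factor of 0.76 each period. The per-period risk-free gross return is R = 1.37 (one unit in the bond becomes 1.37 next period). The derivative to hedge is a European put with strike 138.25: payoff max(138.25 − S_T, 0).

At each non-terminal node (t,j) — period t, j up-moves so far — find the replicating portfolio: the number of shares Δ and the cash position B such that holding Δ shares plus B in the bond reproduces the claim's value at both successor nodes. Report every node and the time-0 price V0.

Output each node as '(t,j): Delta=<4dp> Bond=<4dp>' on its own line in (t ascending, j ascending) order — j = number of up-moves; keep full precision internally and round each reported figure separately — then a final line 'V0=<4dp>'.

The replicating-portfolio and risk-neutral prices coincide; use p* = (1.37−0.76)/(1.46−0.76) = 0.8714 for the latter.
Payoff layer (t=4): V(4,0)=94.5455, V(4,1)=54.2915, V(4,2)=0.0000, V(4,3)=0.0000, V(4,4)=0.0000
Node (3,0) S=57.5059: V=(p*·54.2915+(1−p*)·94.5455)/1.37=43.4066; Δ=(54.2915−94.5455)/(83.9585−43.7045)=-1.0000; B=V−Δ·S=100.9124
Node (3,1) S=110.4718: V=(p*·0.0000+(1−p*)·54.2915)/1.37=5.0951; Δ=(0.0000−54.2915)/(161.2888−83.9585)=-0.7021; B=V−Δ·S=82.6543
Node (3,2) S=212.2221: V=(p*·0.0000+(1−p*)·0.0000)/1.37=0.0000; Δ=(0.0000−0.0000)/(309.8443−161.2888)=0.0000; B=V−Δ·S=0.0000
Node (3,3) S=407.6898: V=(p*·0.0000+(1−p*)·0.0000)/1.37=0.0000; Δ=(0.0000−0.0000)/(595.2271−309.8443)=0.0000; B=V−Δ·S=0.0000
Node (2,0) S=75.6656: V=(p*·5.0951+(1−p*)·43.4066)/1.37=7.3145; Δ=(5.0951−43.4066)/(110.4718−57.5059)=-0.7233; B=V−Δ·S=62.0451
Node (2,1) S=145.3576: V=(p*·0.0000+(1−p*)·5.0951)/1.37=0.4782; Δ=(0.0000−5.0951)/(212.2221−110.4718)=-0.0501; B=V−Δ·S=7.7569
Node (2,2) S=279.2396: V=(p*·0.0000+(1−p*)·0.0000)/1.37=0.0000; Δ=(0.0000−0.0000)/(407.6898−212.2221)=0.0000; B=V−Δ·S=0.0000
Node (1,0) S=99.5600: V=(p*·0.4782+(1−p*)·7.3145)/1.37=0.9906; Δ=(0.4782−7.3145)/(145.3576−75.6656)=-0.0981; B=V−Δ·S=10.7568
Node (1,1) S=191.2600: V=(p*·0.0000+(1−p*)·0.4782)/1.37=0.0449; Δ=(0.0000−0.4782)/(279.2396−145.3576)=-0.0036; B=V−Δ·S=0.7280
Node (0,0) S=131.0000: V=(p*·0.0449+(1−p*)·0.9906)/1.37=0.1215; Δ=(0.0449−0.9906)/(191.2600−99.5600)=-0.0103; B=V−Δ·S=1.4725
Root portfolio cost Δ·131+B reproduces V0=0.1215.

(0,0): Delta=-0.0103 Bond=1.4725
(1,0): Delta=-0.0981 Bond=10.7568
(1,1): Delta=-0.0036 Bond=0.7280
(2,0): Delta=-0.7233 Bond=62.0451
(2,1): Delta=-0.0501 Bond=7.7569
(2,2): Delta=0.0000 Bond=0.0000
(3,0): Delta=-1.0000 Bond=100.9124
(3,1): Delta=-0.7021 Bond=82.6543
(3,2): Delta=0.0000 Bond=0.0000
(3,3): Delta=0.0000 Bond=0.0000
V0=0.1215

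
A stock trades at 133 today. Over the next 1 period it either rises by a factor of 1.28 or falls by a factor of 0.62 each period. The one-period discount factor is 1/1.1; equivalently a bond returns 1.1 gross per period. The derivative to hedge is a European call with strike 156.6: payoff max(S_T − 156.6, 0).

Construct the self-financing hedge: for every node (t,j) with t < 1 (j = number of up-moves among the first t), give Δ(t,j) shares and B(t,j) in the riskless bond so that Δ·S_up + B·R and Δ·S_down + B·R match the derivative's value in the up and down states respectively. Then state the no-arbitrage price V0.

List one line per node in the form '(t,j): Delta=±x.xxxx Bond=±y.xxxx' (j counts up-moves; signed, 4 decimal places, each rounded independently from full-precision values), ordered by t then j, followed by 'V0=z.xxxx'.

(0,0): Delta=0.1554 Bond=-11.6485
V0=9.0182

The replicating-portfolio and risk-neutral prices coincide; use p* = (1.1−0.62)/(1.28−0.62) = 0.7273 for the latter.
Terminal payoffs: V(1,0)=0.0000, V(1,1)=13.6400
(0,0): S=133.0000. Δ = (V_up−V_dn)/(S_up−S_dn) = (13.6400−0.0000)/(170.2400−82.4600) = 0.1554. V = [p*·13.6400 + (1−p*)·0.0000]/1.1 = 9.0182. B = V − Δ·S = -11.6485.
The time-0 hedge costs 9.0182, which is the no-arbitrage price.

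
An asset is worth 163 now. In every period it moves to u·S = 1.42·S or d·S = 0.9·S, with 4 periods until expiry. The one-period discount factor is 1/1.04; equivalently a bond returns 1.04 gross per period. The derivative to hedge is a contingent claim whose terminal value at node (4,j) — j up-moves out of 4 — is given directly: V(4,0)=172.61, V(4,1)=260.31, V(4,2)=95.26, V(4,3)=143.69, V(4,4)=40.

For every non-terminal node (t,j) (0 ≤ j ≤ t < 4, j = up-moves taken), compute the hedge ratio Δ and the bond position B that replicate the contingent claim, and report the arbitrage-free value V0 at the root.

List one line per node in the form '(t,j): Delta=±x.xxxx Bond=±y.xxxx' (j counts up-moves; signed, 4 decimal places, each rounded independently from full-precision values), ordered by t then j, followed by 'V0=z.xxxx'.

(0,0): Delta=-0.3282 Bond=215.1907
(1,0): Delta=-0.1770 Bond=201.6102
(1,1): Delta=-0.5884 Bond=284.0234
(2,0): Delta=0.2752 Bond=149.9710
(2,1): Delta=-0.9549 Bond=371.7273
(2,2): Delta=0.0421 Bond=88.1675
(3,0): Delta=1.4193 Bond=20.0207
(3,1): Delta=-1.6930 Bond=524.9745
(3,2): Delta=0.3149 Bond=10.9989
(3,3): Delta=-0.4272 Bond=310.7245
V0=161.6915

Risk-neutral probability p* = (R−d)/(u−d) = (1.04−0.9)/(1.42−0.9) = 0.2692.
Payoff layer (t=4): V(4,0)=172.6100, V(4,1)=260.3100, V(4,2)=95.2600, V(4,3)=143.6900, V(4,4)=40.0000
  t=3,j=0: stock 118.8270 → up 168.7343 (V=260.3100), down 106.9443 (V=172.6100). Price 188.6746; hedge Δ=1.4193, bond B=20.0207.
  t=3,j=1: stock 187.4826 → up 266.2253 (V=95.2600), down 168.7343 (V=260.3100). Price 207.5706; hedge Δ=-1.6930, bond B=524.9745.
  t=3,j=2: stock 295.8059 → up 420.0443 (V=143.6900), down 266.2253 (V=95.2600). Price 104.1335; hedge Δ=0.3149, bond B=10.9989.
  t=3,j=3: stock 466.7159 → up 662.7366 (V=40.0000), down 420.0443 (V=143.6900). Price 111.3206; hedge Δ=-0.4272, bond B=310.7245.
  t=2,j=0: stock 132.0300 → up 187.4826 (V=207.5706), down 118.8270 (V=188.6746). Price 186.3096; hedge Δ=0.2752, bond B=149.9710.
  t=2,j=1: stock 208.3140 → up 295.8059 (V=104.1335), down 187.4826 (V=207.5706). Price 172.8098; hedge Δ=-0.9549, bond B=371.7273.
  t=2,j=2: stock 328.6732 → up 466.7159 (V=111.3206), down 295.8059 (V=104.1335). Price 101.9889; hedge Δ=0.0421, bond B=88.1675.
  t=1,j=0: stock 146.7000 → up 208.3140 (V=172.8098), down 132.0300 (V=186.3096). Price 175.6491; hedge Δ=-0.1770, bond B=201.6102.
  t=1,j=1: stock 231.4600 → up 328.6732 (V=101.9889), down 208.3140 (V=172.8098). Price 147.8295; hedge Δ=-0.5884, bond B=284.0234.
  t=0,j=0: stock 163.0000 → up 231.4600 (V=147.8295), down 146.7000 (V=175.6491). Price 161.6915; hedge Δ=-0.3282, bond B=215.1907.
Each (Δ,B) replicates both successor values, so the strategy is self-financing and V0 is arbitrage-free.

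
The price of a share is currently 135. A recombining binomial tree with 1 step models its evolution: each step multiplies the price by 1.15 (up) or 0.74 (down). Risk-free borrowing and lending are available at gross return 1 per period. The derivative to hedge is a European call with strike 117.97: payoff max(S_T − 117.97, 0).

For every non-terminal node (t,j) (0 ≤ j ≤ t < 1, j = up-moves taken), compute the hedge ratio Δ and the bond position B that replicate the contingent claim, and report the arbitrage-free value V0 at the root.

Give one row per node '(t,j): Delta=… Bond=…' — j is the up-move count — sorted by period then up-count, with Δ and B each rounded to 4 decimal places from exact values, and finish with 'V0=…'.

Since d<R<u, set p* = (R−d)/(u−d) = 0.6341; price each node as the discounted p*-expectation of its children.
At expiry t=1: V(1,0)=0.0000, V(1,1)=37.2800
(0,0): S=135.0000. Δ = (V_up−V_dn)/(S_up−S_dn) = (37.2800−0.0000)/(155.2500−99.9000) = 0.6735. V = [p*·37.2800 + (1−p*)·0.0000]/1 = 23.6410. B = V − Δ·S = -67.2859.
Each (Δ,B) replicates both successor values, so the strategy is self-financing and V0 is arbitrage-free.

(0,0): Delta=0.6735 Bond=-67.2859
V0=23.6410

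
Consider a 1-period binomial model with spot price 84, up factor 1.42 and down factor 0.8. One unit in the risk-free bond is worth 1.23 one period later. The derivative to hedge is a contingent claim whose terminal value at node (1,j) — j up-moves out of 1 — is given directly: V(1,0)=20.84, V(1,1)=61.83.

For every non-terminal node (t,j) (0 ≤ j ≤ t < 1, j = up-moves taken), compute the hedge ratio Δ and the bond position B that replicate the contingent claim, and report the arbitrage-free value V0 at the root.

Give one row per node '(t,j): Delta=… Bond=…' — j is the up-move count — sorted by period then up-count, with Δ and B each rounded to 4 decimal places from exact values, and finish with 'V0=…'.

(0,0): Delta=0.7871 Bond=-26.0572
V0=40.0557

No-arbitrage ⇒ martingale measure with p* = (R−d)/(u−d) = 0.6935.
Payoff layer (t=1): V(1,0)=20.8400, V(1,1)=61.8300
Node (0,0) S=84.0000: V=(p*·61.8300+(1−p*)·20.8400)/1.23=40.0557; Δ=(61.8300−20.8400)/(119.2800−67.2000)=0.7871; B=V−Δ·S=-26.0572
Root portfolio cost Δ·84+B reproduces V0=40.0557.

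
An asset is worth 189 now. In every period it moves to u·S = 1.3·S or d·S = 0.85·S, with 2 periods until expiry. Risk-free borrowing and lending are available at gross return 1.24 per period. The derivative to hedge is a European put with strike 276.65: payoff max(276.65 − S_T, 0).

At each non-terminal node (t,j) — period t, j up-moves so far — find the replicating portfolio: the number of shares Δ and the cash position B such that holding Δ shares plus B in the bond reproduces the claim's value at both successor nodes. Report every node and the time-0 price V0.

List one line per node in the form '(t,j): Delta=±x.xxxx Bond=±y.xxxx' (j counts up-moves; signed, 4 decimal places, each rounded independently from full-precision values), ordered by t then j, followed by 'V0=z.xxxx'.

(0,0): Delta=-0.6486 Bond=134.3980
(1,0): Delta=-1.0000 Bond=223.1048
(1,1): Delta=-0.6133 Bond=157.9686
V0=11.8113

Since d<R<u, set p* = (R−d)/(u−d) = 0.8667; price each node as the discounted p*-expectation of its children.
Terminal values V(2,·): V(2,0)=140.0975, V(2,1)=67.8050, V(2,2)=0.0000
Node (1,0) S=160.6500: V=(p*·67.8050+(1−p*)·140.0975)/1.24=62.4548; Δ=(67.8050−140.0975)/(208.8450−136.5525)=-1.0000; B=V−Δ·S=223.1048
Node (1,1) S=245.7000: V=(p*·0.0000+(1−p*)·67.8050)/1.24=7.2909; Δ=(0.0000−67.8050)/(319.4100−208.8450)=-0.6133; B=V−Δ·S=157.9686
Node (0,0) S=189.0000: V=(p*·7.2909+(1−p*)·62.4548)/1.24=11.8113; Δ=(7.2909−62.4548)/(245.7000−160.6500)=-0.6486; B=V−Δ·S=134.3980
Check: Δ(0,0)·S0 + B(0,0) = 11.8113 = V0.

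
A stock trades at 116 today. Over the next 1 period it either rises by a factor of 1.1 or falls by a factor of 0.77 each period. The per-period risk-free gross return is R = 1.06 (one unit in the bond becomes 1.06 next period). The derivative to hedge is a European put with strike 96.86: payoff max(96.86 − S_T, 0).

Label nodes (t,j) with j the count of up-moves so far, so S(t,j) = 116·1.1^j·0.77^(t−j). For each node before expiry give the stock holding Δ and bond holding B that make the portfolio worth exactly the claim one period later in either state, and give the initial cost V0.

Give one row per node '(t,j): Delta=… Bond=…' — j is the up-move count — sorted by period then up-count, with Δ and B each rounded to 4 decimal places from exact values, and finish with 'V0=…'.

No-arbitrage ⇒ martingale measure with p* = (R−d)/(u−d) = 0.8788.
At expiry t=1: V(1,0)=7.5400, V(1,1)=0.0000
  t=0,j=0: stock 116.0000 → up 127.6000 (V=0.0000), down 89.3200 (V=7.5400). Price 0.8622; hedge Δ=-0.1970, bond B=23.7107.
The time-0 hedge costs 0.8622, which is the no-arbitrage price.

(0,0): Delta=-0.1970 Bond=23.7107
V0=0.8622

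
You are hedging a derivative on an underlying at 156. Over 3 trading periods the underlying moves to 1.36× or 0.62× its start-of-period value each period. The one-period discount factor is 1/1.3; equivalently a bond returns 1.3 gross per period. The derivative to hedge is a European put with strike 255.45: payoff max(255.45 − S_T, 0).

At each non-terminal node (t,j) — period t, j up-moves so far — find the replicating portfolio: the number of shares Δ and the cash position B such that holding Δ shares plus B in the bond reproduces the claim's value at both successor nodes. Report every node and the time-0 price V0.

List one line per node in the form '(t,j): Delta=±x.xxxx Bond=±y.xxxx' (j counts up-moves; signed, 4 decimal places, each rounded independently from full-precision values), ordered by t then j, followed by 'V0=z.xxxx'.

No-arbitrage ⇒ martingale measure with p* = (R−d)/(u−d) = 0.9189.
Terminal values V(3,·): V(3,0)=218.2708, V(3,1)=173.8957, V(3,2)=76.5567, V(3,3)=0.0000
(2,0): S=59.9664. Δ = (V_up−V_dn)/(S_up−S_dn) = (173.8957−218.2708)/(81.5543−37.1792) = -1.0000. V = [p*·173.8957 + (1−p*)·218.2708]/1.3 = 136.5336. B = V − Δ·S = 196.5000.
(2,1): S=131.5392. Δ = (V_up−V_dn)/(S_up−S_dn) = (76.5567−173.8957)/(178.8933−81.5543) = -1.0000. V = [p*·76.5567 + (1−p*)·173.8957]/1.3 = 64.9608. B = V − Δ·S = 196.5000.
(2,2): S=288.5376. Δ = (V_up−V_dn)/(S_up−S_dn) = (0.0000−76.5567)/(392.4111−178.8933) = -0.3585. V = [p*·0.0000 + (1−p*)·76.5567]/1.3 = 4.7748. B = V − Δ·S = 108.2298.
(1,0): S=96.7200. Δ = (V_up−V_dn)/(S_up−S_dn) = (64.9608−136.5336)/(131.5392−59.9664) = -1.0000. V = [p*·64.9608 + (1−p*)·136.5336]/1.3 = 54.4338. B = V − Δ·S = 151.1538.
(1,1): S=212.1600. Δ = (V_up−V_dn)/(S_up−S_dn) = (4.7748−64.9608)/(288.5376−131.5392) = -0.3834. V = [p*·4.7748 + (1−p*)·64.9608]/1.3 = 7.4268. B = V − Δ·S = 88.7591.
(0,0): S=156.0000. Δ = (V_up−V_dn)/(S_up−S_dn) = (7.4268−54.4338)/(212.1600−96.7200) = -0.4072. V = [p*·7.4268 + (1−p*)·54.4338]/1.3 = 8.6447. B = V − Δ·S = 72.1678.
Check: Δ(0,0)·S0 + B(0,0) = 8.6447 = V0.

(0,0): Delta=-0.4072 Bond=72.1678
(1,0): Delta=-1.0000 Bond=151.1538
(1,1): Delta=-0.3834 Bond=88.7591
(2,0): Delta=-1.0000 Bond=196.5000
(2,1): Delta=-1.0000 Bond=196.5000
(2,2): Delta=-0.3585 Bond=108.2298
V0=8.6447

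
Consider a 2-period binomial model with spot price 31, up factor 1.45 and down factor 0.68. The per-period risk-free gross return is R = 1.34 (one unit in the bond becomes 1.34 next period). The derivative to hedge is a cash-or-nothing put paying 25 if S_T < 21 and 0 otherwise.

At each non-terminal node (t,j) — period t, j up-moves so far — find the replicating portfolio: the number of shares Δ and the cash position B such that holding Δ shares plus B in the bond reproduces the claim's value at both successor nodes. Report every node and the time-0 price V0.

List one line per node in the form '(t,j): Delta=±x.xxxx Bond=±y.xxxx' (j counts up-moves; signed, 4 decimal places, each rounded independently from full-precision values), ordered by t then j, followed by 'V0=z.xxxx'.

(0,0): Delta=-0.1117 Bond=3.7455
(1,0): Delta=-1.5402 Bond=35.1328
(1,1): Delta=0.0000 Bond=0.0000
V0=0.2841

Since d<R<u, set p* = (R−d)/(u−d) = 0.8571; price each node as the discounted p*-expectation of its children.
At expiry t=2: V(2,0)=25.0000, V(2,1)=0.0000, V(2,2)=0.0000
(1,0): S=21.0800. Δ = (V_up−V_dn)/(S_up−S_dn) = (0.0000−25.0000)/(30.5660−14.3344) = -1.5402. V = [p*·0.0000 + (1−p*)·25.0000]/1.34 = 2.6652. B = V − Δ·S = 35.1328.
(1,1): S=44.9500. Δ = (V_up−V_dn)/(S_up−S_dn) = (0.0000−0.0000)/(65.1775−30.5660) = 0.0000. V = [p*·0.0000 + (1−p*)·0.0000]/1.34 = 0.0000. B = V − Δ·S = 0.0000.
(0,0): S=31.0000. Δ = (V_up−V_dn)/(S_up−S_dn) = (0.0000−2.6652)/(44.9500−21.0800) = -0.1117. V = [p*·0.0000 + (1−p*)·2.6652]/1.34 = 0.2841. B = V − Δ·S = 3.7455.
Self-financing check: at every node Δ·S+B equals the discounted successor values.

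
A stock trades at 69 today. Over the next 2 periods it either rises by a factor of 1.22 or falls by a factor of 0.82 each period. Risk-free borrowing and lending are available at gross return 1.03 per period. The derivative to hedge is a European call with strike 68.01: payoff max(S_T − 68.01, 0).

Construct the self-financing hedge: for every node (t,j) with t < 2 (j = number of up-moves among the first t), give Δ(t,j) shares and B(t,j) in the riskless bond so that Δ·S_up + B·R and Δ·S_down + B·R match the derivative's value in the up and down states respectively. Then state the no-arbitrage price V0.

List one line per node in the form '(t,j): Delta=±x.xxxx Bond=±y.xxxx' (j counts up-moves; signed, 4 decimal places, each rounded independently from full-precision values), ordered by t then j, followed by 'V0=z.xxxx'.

(0,0): Delta=0.6388 Bond=-34.5896
(1,0): Delta=0.0450 Bond=-2.0253
(1,1): Delta=1.0000 Bond=-66.0291
V0=9.4909

Since d<R<u, set p* = (R−d)/(u−d) = 0.5250; price each node as the discounted p*-expectation of its children.
Terminal values V(2,·): V(2,0)=0.0000, V(2,1)=1.0176, V(2,2)=34.6896
(1,0): S=56.5800. Δ = (V_up−V_dn)/(S_up−S_dn) = (1.0176−0.0000)/(69.0276−46.3956) = 0.0450. V = [p*·1.0176 + (1−p*)·0.0000]/1.03 = 0.5187. B = V − Δ·S = -2.0253.
(1,1): S=84.1800. Δ = (V_up−V_dn)/(S_up−S_dn) = (34.6896−1.0176)/(102.6996−69.0276) = 1.0000. V = [p*·34.6896 + (1−p*)·1.0176]/1.03 = 18.1509. B = V − Δ·S = -66.0291.
(0,0): S=69.0000. Δ = (V_up−V_dn)/(S_up−S_dn) = (18.1509−0.5187)/(84.1800−56.5800) = 0.6388. V = [p*·18.1509 + (1−p*)·0.5187]/1.03 = 9.4909. B = V − Δ·S = -34.5896.
Check: Δ(0,0)·S0 + B(0,0) = 9.4909 = V0.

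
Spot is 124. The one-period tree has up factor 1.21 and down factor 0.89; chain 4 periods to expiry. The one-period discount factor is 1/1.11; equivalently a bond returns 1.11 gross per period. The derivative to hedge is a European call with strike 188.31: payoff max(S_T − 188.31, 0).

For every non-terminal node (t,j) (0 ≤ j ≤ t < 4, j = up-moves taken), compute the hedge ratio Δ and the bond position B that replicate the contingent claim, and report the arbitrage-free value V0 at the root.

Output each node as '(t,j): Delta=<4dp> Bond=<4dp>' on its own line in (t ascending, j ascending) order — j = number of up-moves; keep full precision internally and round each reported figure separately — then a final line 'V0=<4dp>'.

(0,0): Delta=0.4797 Bond=-46.1535
(1,0): Delta=0.0782 Bond=-6.9202
(1,1): Delta=0.6139 Bond=-71.3714
(2,0): Delta=0.0000 Bond=0.0000
(2,1): Delta=0.1044 Bond=-11.1729
(2,2): Delta=0.7843 Bond=-110.1538
(3,0): Delta=0.0000 Bond=0.0000
(3,1): Delta=0.0000 Bond=0.0000
(3,2): Delta=0.1392 Bond=-18.0392
(3,3): Delta=1.0000 Bond=-169.6486
V0=13.3308

The replicating-portfolio and risk-neutral prices coincide; use p* = (1.11−0.89)/(1.21−0.89) = 0.6875 for the latter.
Terminal payoffs: V(4,0)=0.0000, V(4,1)=0.0000, V(4,2)=0.0000, V(4,3)=7.1995, V(4,4)=77.4950
  t=3,j=0: stock 87.4162 → up 105.7735 (V=0.0000), down 77.8004 (V=0.0000). Price 0.0000; hedge Δ=0.0000, bond B=0.0000.
  t=3,j=1: stock 118.8467 → up 143.8045 (V=0.0000), down 105.7735 (V=0.0000). Price 0.0000; hedge Δ=0.0000, bond B=0.0000.
  t=3,j=2: stock 161.5781 → up 195.5095 (V=7.1995), down 143.8045 (V=0.0000). Price 4.4591; hedge Δ=0.1392, bond B=-18.0392.
  t=3,j=3: stock 219.6736 → up 265.8050 (V=77.4950), down 195.5095 (V=7.1995). Price 50.0249; hedge Δ=1.0000, bond B=-169.6486.
  t=2,j=0: stock 98.2204 → up 118.8467 (V=0.0000), down 87.4162 (V=0.0000). Price 0.0000; hedge Δ=0.0000, bond B=0.0000.
  t=2,j=1: stock 133.5356 → up 161.5781 (V=4.4591), down 118.8467 (V=0.0000). Price 2.7619; hedge Δ=0.1044, bond B=-11.1729.
  t=2,j=2: stock 181.5484 → up 219.6736 (V=50.0249), down 161.5781 (V=4.4591). Price 32.2393; hedge Δ=0.7843, bond B=-110.1538.
  t=1,j=0: stock 110.3600 → up 133.5356 (V=2.7619), down 98.2204 (V=0.0000). Price 1.7106; hedge Δ=0.0782, bond B=-6.9202.
  t=1,j=1: stock 150.0400 → up 181.5484 (V=32.2393), down 133.5356 (V=2.7619). Price 20.7456; hedge Δ=0.6139, bond B=-71.3714.
  t=0,j=0: stock 124.0000 → up 150.0400 (V=20.7456), down 110.3600 (V=1.7106). Price 13.3308; hedge Δ=0.4797, bond B=-46.1535.
Self-financing check: at every node Δ·S+B equals the discounted successor values.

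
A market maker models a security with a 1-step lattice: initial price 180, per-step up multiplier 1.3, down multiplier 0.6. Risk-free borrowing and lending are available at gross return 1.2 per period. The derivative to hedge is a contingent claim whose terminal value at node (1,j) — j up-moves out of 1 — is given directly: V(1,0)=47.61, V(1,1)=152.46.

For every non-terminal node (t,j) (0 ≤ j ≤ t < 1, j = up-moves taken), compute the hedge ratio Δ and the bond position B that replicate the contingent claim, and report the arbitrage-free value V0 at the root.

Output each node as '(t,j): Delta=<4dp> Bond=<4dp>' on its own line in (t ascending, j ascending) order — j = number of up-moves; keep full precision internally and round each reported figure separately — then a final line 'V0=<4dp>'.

Under the risk-neutral measure, an up-move has probability p* = (R−d)/(u−d) = 0.8571 and values discount at R = 1.2.
Payoff layer (t=1): V(1,0)=47.6100, V(1,1)=152.4600
Node (0,0) S=180.0000: V=(p*·152.4600+(1−p*)·47.6100)/1.2=114.5679; Δ=(152.4600−47.6100)/(234.0000−108.0000)=0.8321; B=V−Δ·S=-35.2179
Each (Δ,B) replicates both successor values, so the strategy is self-financing and V0 is arbitrage-free.

(0,0): Delta=0.8321 Bond=-35.2179
V0=114.5679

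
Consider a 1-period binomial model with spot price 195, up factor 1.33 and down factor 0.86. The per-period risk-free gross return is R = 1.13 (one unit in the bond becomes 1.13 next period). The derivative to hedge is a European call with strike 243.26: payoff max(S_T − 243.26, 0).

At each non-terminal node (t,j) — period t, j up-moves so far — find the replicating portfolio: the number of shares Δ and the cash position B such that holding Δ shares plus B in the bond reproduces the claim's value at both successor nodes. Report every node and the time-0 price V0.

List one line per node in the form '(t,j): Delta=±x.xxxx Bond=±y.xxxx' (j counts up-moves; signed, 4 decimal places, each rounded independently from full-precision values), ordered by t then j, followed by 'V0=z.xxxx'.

Under the risk-neutral measure, an up-move has probability p* = (R−d)/(u−d) = 0.5745 and values discount at R = 1.13.
Payoff layer (t=1): V(1,0)=0.0000, V(1,1)=16.0900
Node (0,0) S=195.0000: V=(p*·16.0900+(1−p*)·0.0000)/1.13=8.1798; Δ=(16.0900−0.0000)/(259.3500−167.7000)=0.1756; B=V−Δ·S=-26.0542
Check: Δ(0,0)·S0 + B(0,0) = 8.1798 = V0.

(0,0): Delta=0.1756 Bond=-26.0542
V0=8.1798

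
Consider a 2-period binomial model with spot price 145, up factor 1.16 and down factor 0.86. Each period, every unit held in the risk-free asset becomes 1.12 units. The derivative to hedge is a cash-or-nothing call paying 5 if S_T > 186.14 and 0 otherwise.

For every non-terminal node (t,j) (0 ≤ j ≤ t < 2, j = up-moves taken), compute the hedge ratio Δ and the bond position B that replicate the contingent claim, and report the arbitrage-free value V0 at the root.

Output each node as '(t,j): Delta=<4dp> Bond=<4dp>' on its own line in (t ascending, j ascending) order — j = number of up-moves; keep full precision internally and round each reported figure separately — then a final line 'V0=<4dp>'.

Since d<R<u, set p* = (R−d)/(u−d) = 0.8667; price each node as the discounted p*-expectation of its children.
Terminal payoffs: V(2,0)=0.0000, V(2,1)=0.0000, V(2,2)=5.0000
Node (1,0) S=124.7000: V=(p*·0.0000+(1−p*)·0.0000)/1.12=0.0000; Δ=(0.0000−0.0000)/(144.6520−107.2420)=0.0000; B=V−Δ·S=0.0000
Node (1,1) S=168.2000: V=(p*·5.0000+(1−p*)·0.0000)/1.12=3.8690; Δ=(5.0000−0.0000)/(195.1120−144.6520)=0.0991; B=V−Δ·S=-12.7976
Node (0,0) S=145.0000: V=(p*·3.8690+(1−p*)·0.0000)/1.12=2.9939; Δ=(3.8690−0.0000)/(168.2000−124.7000)=0.0889; B=V−Δ·S=-9.9029
Root portfolio cost Δ·145+B reproduces V0=2.9939.

(0,0): Delta=0.0889 Bond=-9.9029
(1,0): Delta=0.0000 Bond=0.0000
(1,1): Delta=0.0991 Bond=-12.7976
V0=2.9939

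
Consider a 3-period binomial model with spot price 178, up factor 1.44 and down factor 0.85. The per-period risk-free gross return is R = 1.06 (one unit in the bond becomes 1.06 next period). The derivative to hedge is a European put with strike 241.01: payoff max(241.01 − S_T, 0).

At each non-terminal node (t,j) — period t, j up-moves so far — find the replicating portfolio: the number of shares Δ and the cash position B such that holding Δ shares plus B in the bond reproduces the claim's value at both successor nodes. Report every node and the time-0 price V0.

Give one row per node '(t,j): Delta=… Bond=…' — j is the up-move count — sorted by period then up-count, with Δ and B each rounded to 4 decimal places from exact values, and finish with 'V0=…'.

(0,0): Delta=-0.4836 Bond=136.3870
(1,0): Delta=-0.7264 Bond=181.3078
(1,1): Delta=-0.2243 Bond=78.0928
(2,0): Delta=-1.0000 Bond=227.3679
(2,1): Delta=-0.4342 Bond=128.5243
(2,2): Delta=0.0000 Bond=0.0000
V0=50.3020

No-arbitrage ⇒ martingale measure with p* = (R−d)/(u−d) = 0.3559.
Payoff layer (t=3): V(3,0)=131.6958, V(3,1)=55.8188, V(3,2)=0.0000, V(3,3)=0.0000
(2,0): S=128.6050. Δ = (V_up−V_dn)/(S_up−S_dn) = (55.8188−131.6958)/(185.1912−109.3142) = -1.0000. V = [p*·55.8188 + (1−p*)·131.6958]/1.06 = 98.7629. B = V − Δ·S = 227.3679.
(2,1): S=217.8720. Δ = (V_up−V_dn)/(S_up−S_dn) = (0.0000−55.8188)/(313.7357−185.1912) = -0.4342. V = [p*·0.0000 + (1−p*)·55.8188]/1.06 = 33.9161. B = V − Δ·S = 128.5243.
(2,2): S=369.1008. Δ = (V_up−V_dn)/(S_up−S_dn) = (0.0000−0.0000)/(531.5052−313.7357) = 0.0000. V = [p*·0.0000 + (1−p*)·0.0000]/1.06 = 0.0000. B = V − Δ·S = 0.0000.
(1,0): S=151.3000. Δ = (V_up−V_dn)/(S_up−S_dn) = (33.9161−98.7629)/(217.8720−128.6050) = -0.7264. V = [p*·33.9161 + (1−p*)·98.7629]/1.06 = 71.3980. B = V − Δ·S = 181.3078.
(1,1): S=256.3200. Δ = (V_up−V_dn)/(S_up−S_dn) = (0.0000−33.9161)/(369.1008−217.8720) = -0.2243. V = [p*·0.0000 + (1−p*)·33.9161]/1.06 = 20.6078. B = V − Δ·S = 78.0928.
(0,0): S=178.0000. Δ = (V_up−V_dn)/(S_up−S_dn) = (20.6078−71.3980)/(256.3200−151.3000) = -0.4836. V = [p*·20.6078 + (1−p*)·71.3980]/1.06 = 50.3020. B = V − Δ·S = 136.3870.
Check: Δ(0,0)·S0 + B(0,0) = 50.3020 = V0.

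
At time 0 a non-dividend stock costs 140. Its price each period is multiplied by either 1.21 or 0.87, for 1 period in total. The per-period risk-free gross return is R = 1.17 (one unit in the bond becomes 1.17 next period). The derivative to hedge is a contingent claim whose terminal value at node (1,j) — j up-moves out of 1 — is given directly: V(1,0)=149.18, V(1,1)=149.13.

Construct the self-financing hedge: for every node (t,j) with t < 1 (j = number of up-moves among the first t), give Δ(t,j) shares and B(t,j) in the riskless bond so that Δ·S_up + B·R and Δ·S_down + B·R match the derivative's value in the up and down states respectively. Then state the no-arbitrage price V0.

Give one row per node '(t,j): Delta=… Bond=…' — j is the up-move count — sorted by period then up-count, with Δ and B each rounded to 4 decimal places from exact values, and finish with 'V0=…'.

Under the risk-neutral measure, an up-move has probability p* = (R−d)/(u−d) = 0.8824 and values discount at R = 1.17.
At expiry t=1: V(1,0)=149.1800, V(1,1)=149.1300
Node (0,0) S=140.0000: V=(p*·149.1300+(1−p*)·149.1800)/1.17=127.4666; Δ=(149.1300−149.1800)/(169.4000−121.8000)=-0.0011; B=V−Δ·S=127.6136
Check: Δ(0,0)·S0 + B(0,0) = 127.4666 = V0.

(0,0): Delta=-0.0011 Bond=127.6136
V0=127.4666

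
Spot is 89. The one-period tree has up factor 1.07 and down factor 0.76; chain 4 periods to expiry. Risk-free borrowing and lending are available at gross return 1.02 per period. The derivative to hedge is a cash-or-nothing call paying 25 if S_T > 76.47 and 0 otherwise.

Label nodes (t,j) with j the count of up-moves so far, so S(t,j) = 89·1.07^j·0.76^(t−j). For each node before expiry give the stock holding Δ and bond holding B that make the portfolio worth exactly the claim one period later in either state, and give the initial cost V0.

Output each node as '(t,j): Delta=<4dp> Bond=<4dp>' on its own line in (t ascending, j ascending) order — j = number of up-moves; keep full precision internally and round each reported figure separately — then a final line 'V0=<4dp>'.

(0,0): Delta=0.2906 Bond=-5.6466
(1,0): Delta=0.8061 Bond=-40.6270
(1,1): Delta=0.2202 Bond=0.9458
(2,0): Delta=0.0000 Bond=0.0000
(2,1): Delta=0.9162 Bond=-49.4087
(2,2): Delta=0.1251 Bond=10.6519
(3,0): Delta=0.0000 Bond=0.0000
(3,1): Delta=0.0000 Bond=0.0000
(3,2): Delta=1.0414 Bond=-60.0886
(3,3): Delta=0.0000 Bond=24.5098
V0=20.2195

Risk-neutral probability p* = (R−d)/(u−d) = (1.02−0.76)/(1.07−0.76) = 0.8387.
Payoff layer (t=4): V(4,0)=0.0000, V(4,1)=0.0000, V(4,2)=0.0000, V(4,3)=25.0000, V(4,4)=25.0000
  t=3,j=0: stock 39.0689 → up 41.8037 (V=0.0000), down 29.6923 (V=0.0000). Price 0.0000; hedge Δ=0.0000, bond B=0.0000.
  t=3,j=1: stock 55.0048 → up 58.8552 (V=0.0000), down 41.8037 (V=0.0000). Price 0.0000; hedge Δ=0.0000, bond B=0.0000.
  t=3,j=2: stock 77.4410 → up 82.8619 (V=25.0000), down 58.8552 (V=0.0000). Price 20.5566; hedge Δ=1.0414, bond B=-60.0886.
  t=3,j=3: stock 109.0288 → up 116.6608 (V=25.0000), down 82.8619 (V=25.0000). Price 24.5098; hedge Δ=0.0000, bond B=24.5098.
  t=2,j=0: stock 51.4064 → up 55.0048 (V=0.0000), down 39.0689 (V=0.0000). Price 0.0000; hedge Δ=0.0000, bond B=0.0000.
  t=2,j=1: stock 72.3748 → up 77.4410 (V=20.5566), down 55.0048 (V=0.0000). Price 16.9030; hedge Δ=0.9162, bond B=-49.4087.
  t=2,j=2: stock 101.8961 → up 109.0288 (V=24.5098), down 77.4410 (V=20.5566). Price 23.4041; hedge Δ=0.1251, bond B=10.6519.
  t=1,j=0: stock 67.6400 → up 72.3748 (V=16.9030), down 51.4064 (V=0.0000). Price 13.8987; hedge Δ=0.8061, bond B=-40.6270.
  t=1,j=1: stock 95.2300 → up 101.8961 (V=23.4041), down 72.3748 (V=16.9030). Price 21.9172; hedge Δ=0.2202, bond B=0.9458.
  t=0,j=0: stock 89.0000 → up 95.2300 (V=21.9172), down 67.6400 (V=13.8987). Price 20.2195; hedge Δ=0.2906, bond B=-5.6466.
The time-0 hedge costs 20.2195, which is the no-arbitrage price.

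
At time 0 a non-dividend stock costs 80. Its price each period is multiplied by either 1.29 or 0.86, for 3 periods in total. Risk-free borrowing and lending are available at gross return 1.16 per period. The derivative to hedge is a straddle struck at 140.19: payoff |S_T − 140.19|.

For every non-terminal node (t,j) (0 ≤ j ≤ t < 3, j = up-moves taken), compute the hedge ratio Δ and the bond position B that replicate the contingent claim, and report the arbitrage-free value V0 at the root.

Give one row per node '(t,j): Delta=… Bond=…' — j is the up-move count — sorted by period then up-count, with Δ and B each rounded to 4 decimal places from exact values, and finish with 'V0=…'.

(0,0): Delta=-0.3366 Bond=50.4657
(1,0): Delta=-1.0000 Bond=104.1840
(1,1): Delta=-0.1449 Bond=38.7612
(2,0): Delta=-1.0000 Bond=120.8534
(2,1): Delta=-1.0000 Bond=120.8534
(2,2): Delta=0.1021 Bond=12.0772
V0=23.5399

Under the risk-neutral measure, an up-move has probability p* = (R−d)/(u−d) = 0.6977 and values discount at R = 1.16.
Payoff layer (t=3): V(3,0)=89.3055, V(3,1)=63.8633, V(3,2)=25.6999, V(3,3)=31.5451
  t=2,j=0: stock 59.1680 → up 76.3267 (V=63.8633), down 50.8845 (V=89.3055). Price 61.6854; hedge Δ=-1.0000, bond B=120.8534.
  t=2,j=1: stock 88.7520 → up 114.4901 (V=25.6999), down 76.3267 (V=63.8633). Price 32.1014; hedge Δ=-1.0000, bond B=120.8534.
  t=2,j=2: stock 133.1280 → up 171.7351 (V=31.5451), down 114.4901 (V=25.6999). Price 25.6707; hedge Δ=0.1021, bond B=12.0772.
  t=1,j=0: stock 68.8000 → up 88.7520 (V=32.1014), down 59.1680 (V=61.6854). Price 35.3840; hedge Δ=-1.0000, bond B=104.1840.
  t=1,j=1: stock 103.2000 → up 133.1280 (V=25.6707), down 88.7520 (V=32.1014). Price 23.8059; hedge Δ=-0.1449, bond B=38.7612.
  t=0,j=0: stock 80.0000 → up 103.2000 (V=23.8059), down 68.8000 (V=35.3840). Price 23.5399; hedge Δ=-0.3366, bond B=50.4657.
Check: Δ(0,0)·S0 + B(0,0) = 23.5399 = V0.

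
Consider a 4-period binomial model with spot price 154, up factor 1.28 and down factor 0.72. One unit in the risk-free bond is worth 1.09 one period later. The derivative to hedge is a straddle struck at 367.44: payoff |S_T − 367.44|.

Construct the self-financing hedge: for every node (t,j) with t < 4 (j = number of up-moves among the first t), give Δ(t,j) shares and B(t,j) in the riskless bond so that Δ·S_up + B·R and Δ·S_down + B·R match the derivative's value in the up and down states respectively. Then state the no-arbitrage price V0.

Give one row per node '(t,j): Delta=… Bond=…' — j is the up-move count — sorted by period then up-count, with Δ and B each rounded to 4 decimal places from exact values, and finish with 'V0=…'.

Since d<R<u, set p* = (R−d)/(u−d) = 0.6607; price each node as the discounted p*-expectation of its children.
Payoff layer (t=4): V(4,0)=326.0543, V(4,1)=293.8654, V(4,2)=236.6406, V(4,3)=134.9078, V(4,4)=45.9506
(3,0): S=57.4802. Δ = (V_up−V_dn)/(S_up−S_dn) = (293.8654−326.0543)/(73.5746−41.3857) = -1.0000. V = [p*·293.8654 + (1−p*)·326.0543]/1.09 = 279.6207. B = V − Δ·S = 337.1009.
(3,1): S=102.1870. Δ = (V_up−V_dn)/(S_up−S_dn) = (236.6406−293.8654)/(130.7994−73.5746) = -1.0000. V = [p*·236.6406 + (1−p*)·293.8654]/1.09 = 234.9139. B = V − Δ·S = 337.1009.
(3,2): S=181.6658. Δ = (V_up−V_dn)/(S_up−S_dn) = (134.9078−236.6406)/(232.5322−130.7994) = -1.0000. V = [p*·134.9078 + (1−p*)·236.6406]/1.09 = 155.4351. B = V − Δ·S = 337.1009.
(3,3): S=322.9614. Δ = (V_up−V_dn)/(S_up−S_dn) = (45.9506−134.9078)/(413.3906−232.5322) = -0.4919. V = [p*·45.9506 + (1−p*)·134.9078]/1.09 = 69.8463. B = V − Δ·S = 228.6984.
(2,0): S=79.8336. Δ = (V_up−V_dn)/(S_up−S_dn) = (234.9139−279.6207)/(102.1870−57.4802) = -1.0000. V = [p*·234.9139 + (1−p*)·279.6207]/1.09 = 229.4333. B = V − Δ·S = 309.2669.
(2,1): S=141.9264. Δ = (V_up−V_dn)/(S_up−S_dn) = (155.4351−234.9139)/(181.6658−102.1870) = -1.0000. V = [p*·155.4351 + (1−p*)·234.9139]/1.09 = 167.3405. B = V − Δ·S = 309.2669.
(2,2): S=252.3136. Δ = (V_up−V_dn)/(S_up−S_dn) = (69.8463−155.4351)/(322.9614−181.6658) = -0.6057. V = [p*·69.8463 + (1−p*)·155.4351]/1.09 = 90.7205. B = V − Δ·S = 243.5577.
(1,0): S=110.8800. Δ = (V_up−V_dn)/(S_up−S_dn) = (167.3405−229.4333)/(141.9264−79.8336) = -1.0000. V = [p*·167.3405 + (1−p*)·229.4333]/1.09 = 172.8511. B = V − Δ·S = 283.7311.
(1,1): S=197.1200. Δ = (V_up−V_dn)/(S_up−S_dn) = (90.7205−167.3405)/(252.3136−141.9264) = -0.6941. V = [p*·90.7205 + (1−p*)·167.3405]/1.09 = 107.0794. B = V − Δ·S = 243.9008.
(0,0): S=154.0000. Δ = (V_up−V_dn)/(S_up−S_dn) = (107.0794−172.8511)/(197.1200−110.8800) = -0.7627. V = [p*·107.0794 + (1−p*)·172.8511]/1.09 = 118.7109. B = V − Δ·S = 236.1602.
Check: Δ(0,0)·S0 + B(0,0) = 118.7109 = V0.

(0,0): Delta=-0.7627 Bond=236.1602
(1,0): Delta=-1.0000 Bond=283.7311
(1,1): Delta=-0.6941 Bond=243.9008
(2,0): Delta=-1.0000 Bond=309.2669
(2,1): Delta=-1.0000 Bond=309.2669
(2,2): Delta=-0.6057 Bond=243.5577
(3,0): Delta=-1.0000 Bond=337.1009
(3,1): Delta=-1.0000 Bond=337.1009
(3,2): Delta=-1.0000 Bond=337.1009
(3,3): Delta=-0.4919 Bond=228.6984
V0=118.7109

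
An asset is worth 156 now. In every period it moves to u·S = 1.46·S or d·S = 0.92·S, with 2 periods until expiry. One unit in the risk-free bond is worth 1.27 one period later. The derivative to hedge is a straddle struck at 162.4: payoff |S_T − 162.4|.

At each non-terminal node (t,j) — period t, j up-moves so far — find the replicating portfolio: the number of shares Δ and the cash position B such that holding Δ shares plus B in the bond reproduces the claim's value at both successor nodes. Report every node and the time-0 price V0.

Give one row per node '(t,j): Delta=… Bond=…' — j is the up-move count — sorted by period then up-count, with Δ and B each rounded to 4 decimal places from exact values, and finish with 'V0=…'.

(0,0): Delta=0.8003 Bond=-64.8731
(1,0): Delta=0.2165 Bond=1.3996
(1,1): Delta=1.0000 Bond=-127.8740
V0=59.9727

Under the risk-neutral measure, an up-move has probability p* = (R−d)/(u−d) = 0.6481 and values discount at R = 1.27.
At expiry t=2: V(2,0)=30.3616, V(2,1)=47.1392, V(2,2)=170.1296
Node (1,0) S=143.5200: V=(p*·47.1392+(1−p*)·30.3616)/1.27=32.4693; Δ=(47.1392−30.3616)/(209.5392−132.0384)=0.2165; B=V−Δ·S=1.3996
Node (1,1) S=227.7600: V=(p*·170.1296+(1−p*)·47.1392)/1.27=99.8860; Δ=(170.1296−47.1392)/(332.5296−209.5392)=1.0000; B=V−Δ·S=-127.8740
Node (0,0) S=156.0000: V=(p*·99.8860+(1−p*)·32.4693)/1.27=59.9727; Δ=(99.8860−32.4693)/(227.7600−143.5200)=0.8003; B=V−Δ·S=-64.8731
Each (Δ,B) replicates both successor values, so the strategy is self-financing and V0 is arbitrage-free.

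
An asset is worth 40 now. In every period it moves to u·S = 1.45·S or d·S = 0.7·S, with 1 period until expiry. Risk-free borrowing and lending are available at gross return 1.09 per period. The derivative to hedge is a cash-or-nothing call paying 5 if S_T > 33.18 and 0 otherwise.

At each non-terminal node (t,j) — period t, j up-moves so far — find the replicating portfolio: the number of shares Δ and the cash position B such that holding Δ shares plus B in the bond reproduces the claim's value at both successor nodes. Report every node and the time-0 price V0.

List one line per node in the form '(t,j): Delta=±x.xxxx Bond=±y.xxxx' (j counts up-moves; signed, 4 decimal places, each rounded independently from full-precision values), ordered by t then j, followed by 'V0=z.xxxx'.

Risk-neutral probability p* = (R−d)/(u−d) = (1.09−0.7)/(1.45−0.7) = 0.5200.
At expiry t=1: V(1,0)=0.0000, V(1,1)=5.0000
  t=0,j=0: stock 40.0000 → up 58.0000 (V=5.0000), down 28.0000 (V=0.0000). Price 2.3853; hedge Δ=0.1667, bond B=-4.2813.
Root portfolio cost Δ·40+B reproduces V0=2.3853.

(0,0): Delta=0.1667 Bond=-4.2813
V0=2.3853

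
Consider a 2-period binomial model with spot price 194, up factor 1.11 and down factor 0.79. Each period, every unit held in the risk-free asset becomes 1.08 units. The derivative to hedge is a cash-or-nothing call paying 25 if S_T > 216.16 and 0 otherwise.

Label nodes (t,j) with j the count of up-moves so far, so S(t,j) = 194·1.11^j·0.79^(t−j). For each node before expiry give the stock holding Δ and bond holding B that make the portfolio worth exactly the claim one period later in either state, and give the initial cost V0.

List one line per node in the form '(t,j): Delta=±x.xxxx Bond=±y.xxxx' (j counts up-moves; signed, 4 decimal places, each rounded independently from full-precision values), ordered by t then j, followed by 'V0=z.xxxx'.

(0,0): Delta=0.3379 Bond=-47.9532
(1,0): Delta=0.0000 Bond=0.0000
(1,1): Delta=0.3628 Bond=-57.1470
V0=17.6031

Under the risk-neutral measure, an up-move has probability p* = (R−d)/(u−d) = 0.9062 and values discount at R = 1.08.
At expiry t=2: V(2,0)=0.0000, V(2,1)=0.0000, V(2,2)=25.0000
(1,0): S=153.2600. Δ = (V_up−V_dn)/(S_up−S_dn) = (0.0000−0.0000)/(170.1186−121.0754) = 0.0000. V = [p*·0.0000 + (1−p*)·0.0000]/1.08 = 0.0000. B = V − Δ·S = 0.0000.
(1,1): S=215.3400. Δ = (V_up−V_dn)/(S_up−S_dn) = (25.0000−0.0000)/(239.0274−170.1186) = 0.3628. V = [p*·25.0000 + (1−p*)·0.0000]/1.08 = 20.9780. B = V − Δ·S = -57.1470.
(0,0): S=194.0000. Δ = (V_up−V_dn)/(S_up−S_dn) = (20.9780−0.0000)/(215.3400−153.2600) = 0.3379. V = [p*·20.9780 + (1−p*)·0.0000]/1.08 = 17.6031. B = V − Δ·S = -47.9532.
Each (Δ,B) replicates both successor values, so the strategy is self-financing and V0 is arbitrage-free.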